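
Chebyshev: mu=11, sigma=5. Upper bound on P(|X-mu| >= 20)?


k = 20/5 = 4
Chebyshev: P(|X-mu| >= k*sigma) <= 1/k^2 = 1/4^2 = 1/16

1/16


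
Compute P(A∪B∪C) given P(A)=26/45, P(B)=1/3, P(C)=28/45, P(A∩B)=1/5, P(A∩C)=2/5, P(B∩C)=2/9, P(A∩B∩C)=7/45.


P(A∪B∪C) = P(A)+P(B)+P(C) - P(AB)-P(AC)-P(BC) + P(ABC)
= 26/45+1/3+28/45 - 1/5-2/5-2/9 + 7/45
= 13/15

13/15


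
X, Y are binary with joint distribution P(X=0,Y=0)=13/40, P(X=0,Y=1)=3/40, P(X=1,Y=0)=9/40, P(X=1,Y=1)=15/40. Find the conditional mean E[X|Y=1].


P(Y=1) = 18/40
E[X|Y=1] = (0*3 + 1*15)/18 = 15/18 = 5/6

5/6


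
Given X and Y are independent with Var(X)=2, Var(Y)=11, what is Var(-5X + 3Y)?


Independence => Cov(X,Y)=0
Var(-5X + 3Y) = (-5)^2*Var(X) + 3^2*Var(Y)
= 25*2 + 9*11 = 149

149


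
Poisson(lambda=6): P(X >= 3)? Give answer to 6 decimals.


P(X>=3) = 1 - P(X<=2) = 1 - (e^(-6)*6^0/0! + e^(-6)*6^1/1! + e^(-6)*6^2/2!)
≈ 1 - (0.0024787522 + 0.0148725131 + 0.0446175392)
= 1 - 0.0619688045 = 0.9380311955
≈ 0.938031

0.938031


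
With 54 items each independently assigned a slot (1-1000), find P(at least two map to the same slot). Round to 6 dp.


P(all different) = prod((1000-i)/1000 for i=0..53) = 0.232882
P(at least one match) = 1 - 0.232882 = 0.767118

0.767118


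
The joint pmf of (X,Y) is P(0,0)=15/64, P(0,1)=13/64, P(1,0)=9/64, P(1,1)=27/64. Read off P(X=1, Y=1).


Read from table: P(X=1, Y=1) = 27/64

27/64


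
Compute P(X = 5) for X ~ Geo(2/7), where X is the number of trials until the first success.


P(X=5) = (1-p)^4 * p = (5/7)^4 * 2/7
= 625/2401 * 2/7 = 1250/16807

1250/16807


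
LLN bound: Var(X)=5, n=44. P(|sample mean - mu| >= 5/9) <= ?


Var(Xbar) = Var(X)/n = 5/44
Chebyshev: P(|Xbar-mu| >= 5/9) <= Var(Xbar)/(5/9)^2 = (5/44)/(25/81) = 81/220

81/220


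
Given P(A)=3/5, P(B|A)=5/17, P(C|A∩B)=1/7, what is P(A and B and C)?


P(A∩B∩C) = P(A) * P(B|A) * P(C|A∩B)
= 3/5 * 5/17 * 1/7
= 3/17 * 1/7 = 3/119

3/119


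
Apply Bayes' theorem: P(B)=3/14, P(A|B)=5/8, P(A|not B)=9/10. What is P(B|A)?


P(A) = P(A|B)P(B) + P(A|B')P(B') = 5/8*3/14 + 9/10*11/14 = 471/560
P(B|A) = P(A|B)P(B)/P(A) = (15/112)/(471/560) = 25/157

25/157


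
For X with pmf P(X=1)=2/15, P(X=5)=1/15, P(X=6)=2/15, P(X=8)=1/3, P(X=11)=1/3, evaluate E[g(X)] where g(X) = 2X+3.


E[2X+3] = sum(g(x)*P(x))
= 5*2/15 + 13*1/15 + 15*2/15 + 19*1/3 + 25*1/3
= 91/5

91/5


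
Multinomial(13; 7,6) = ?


13! = 6227020800
Denominator: 7!=5040 * 6!=720
Coefficient = 6227020800 / 3628800 = 1716

1716


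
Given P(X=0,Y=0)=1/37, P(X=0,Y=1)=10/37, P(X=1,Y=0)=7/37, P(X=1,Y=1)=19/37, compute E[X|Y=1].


P(Y=1) = 29/37
E[X|Y=1] = (0*10 + 1*19)/29 = 19/29

19/29


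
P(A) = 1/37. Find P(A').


P(A') = 1 - P(A) = 1 - 1/37 = 36/37

36/37


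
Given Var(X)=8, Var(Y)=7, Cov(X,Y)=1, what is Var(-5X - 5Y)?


Var(-5X - 5Y) = (-5)^2*Var(X) + (-5)^2*Var(Y) + 2*(-5)*(-5)*Cov(X,Y)
= 25*8 + 25*7 + 50*1
= 200 + 175 + 50 = 425

425


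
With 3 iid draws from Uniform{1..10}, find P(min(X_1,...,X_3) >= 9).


P(min >= 9) = P(all X_i >= 9) = (P(X_1 >= 9))^3
= (2/10)^3 = (1/5)^3 = 1/125

1/125


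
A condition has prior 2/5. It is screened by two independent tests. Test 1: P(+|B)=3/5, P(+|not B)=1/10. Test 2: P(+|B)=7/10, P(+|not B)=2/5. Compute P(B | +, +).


After test 1: P(+) = 3/5*2/5 + 1/10*3/5 = 3/10
P(B|+) = (6/25)/(3/10) = 4/5
After test 2 (use post1 as new prior): P(+) = 7/10*4/5 + 2/5*1/5 = 16/25
P(B|+,+) = (14/25)/(16/25) = 7/8

7/8


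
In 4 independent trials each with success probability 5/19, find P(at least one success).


P(at least one) = 1 - P(none)
P(none) = (1 - 5/19)^4 = (14/19)^4 = 38416/130321
P(at least one) = 1 - 38416/130321 = 91905/130321

91905/130321


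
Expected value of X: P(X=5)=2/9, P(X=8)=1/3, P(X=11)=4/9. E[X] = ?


E[X] = sum(x * P(x))
= 5*2/9 + 8*1/3 + 11*4/9
= 26/3

26/3


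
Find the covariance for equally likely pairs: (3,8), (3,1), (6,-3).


E[X]=4, E[Y]=2, E[XY]=3
Cov(X,Y) = E[XY] - E[X]E[Y] = 3 - 4*2 = -5

-5


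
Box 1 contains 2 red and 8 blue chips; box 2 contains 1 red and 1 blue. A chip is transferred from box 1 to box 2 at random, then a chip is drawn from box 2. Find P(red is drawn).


P(transfer red) = 2/10 = 1/5; P(transfer blue) = 4/5
If red transferred: Urn II has 2 red of 3, so P(red|red moved) = 2/3
If blue transferred: Urn II has 1 red of 3, so P(red|blue moved) = 1/3
By total probability: P(red) = 1/5*2/3 + 4/5*1/3 = 2/5

2/5


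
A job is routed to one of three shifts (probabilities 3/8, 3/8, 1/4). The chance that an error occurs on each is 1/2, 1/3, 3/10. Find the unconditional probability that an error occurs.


P(A) = P(A|B1)P(B1) + P(A|B2)P(B2) + P(A|B3)P(B3)
= 1/2*3/8 + 1/3*3/8 + 3/10*1/4
= 3/16 + 1/8 + 3/40 = 31/80

31/80


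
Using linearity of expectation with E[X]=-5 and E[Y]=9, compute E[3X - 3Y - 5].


E[3X - 3Y - 5] = 3*E[X] - 3*E[Y] - 5
= (3)*(-5) + (-3)*(9) + (-5)
= -15 - 27 - 5 = -47

-47


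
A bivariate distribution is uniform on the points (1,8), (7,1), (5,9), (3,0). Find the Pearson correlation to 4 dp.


Cov(X,Y) = -3.0000, Var(X) = 5.0000, Var(Y) = 16.2500
rho = Cov/(sqrt(VarX)*sqrt(VarY)) = -0.3328

-0.3328


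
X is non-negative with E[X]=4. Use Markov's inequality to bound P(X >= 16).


Markov: P(X >= a) <= E[X]/a
P(X >= 16) <= 4/16 = 1/4

1/4


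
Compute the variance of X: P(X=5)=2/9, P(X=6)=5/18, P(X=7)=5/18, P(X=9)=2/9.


E[X] = 121/18, E[X^2] = 283/6
Var(X) = E[X^2] - (E[X])^2 = 283/6 - (121/18)^2 = 641/324

641/324


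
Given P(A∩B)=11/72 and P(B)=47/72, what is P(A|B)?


P(A|B) = P(A∩B)/P(B) = (11/72)/(47/72) = 11/47

11/47


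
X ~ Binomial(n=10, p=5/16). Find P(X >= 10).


P(X>=10) = P(X=10)
= 9765625/1099511627776
= 9765625/1099511627776

9765625/1099511627776


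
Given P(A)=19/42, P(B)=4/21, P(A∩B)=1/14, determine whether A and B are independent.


P(A)*P(B) = 19/42*4/21 = 38/441
P(A∩B) = 1/14 != 38/441, so not independent

No, A and B are not independent


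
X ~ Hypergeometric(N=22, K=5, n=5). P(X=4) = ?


P(X=4) = C(5,4)*C(17,1) / C(22,5)
= 5*17 / 26334
= 85/26334

85/26334


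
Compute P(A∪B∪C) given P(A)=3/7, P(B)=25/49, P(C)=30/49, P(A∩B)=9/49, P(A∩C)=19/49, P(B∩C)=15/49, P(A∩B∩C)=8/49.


P(A∪B∪C) = P(A)+P(B)+P(C) - P(AB)-P(AC)-P(BC) + P(ABC)
= 3/7+25/49+30/49 - 9/49-19/49-15/49 + 8/49
= 41/49

41/49


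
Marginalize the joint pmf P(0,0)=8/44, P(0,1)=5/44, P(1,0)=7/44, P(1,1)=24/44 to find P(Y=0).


P(Y=0) = P(0,0)+P(1,0) = 8/44 + 7/44 = 15/44

15/44


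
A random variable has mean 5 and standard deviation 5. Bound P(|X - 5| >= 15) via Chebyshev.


k = 15/5 = 3
Chebyshev: P(|X-mu| >= k*sigma) <= 1/k^2 = 1/3^2 = 1/9

1/9


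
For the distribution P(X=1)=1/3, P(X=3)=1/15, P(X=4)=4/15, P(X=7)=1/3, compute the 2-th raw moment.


E[X^2] = sum(x^2 * P(x))
= 1*1/3 + 9*1/15 + 16*4/15 + 49*1/3
= 323/15

323/15


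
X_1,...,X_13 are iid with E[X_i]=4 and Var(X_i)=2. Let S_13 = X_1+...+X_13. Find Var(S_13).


By independence, Var(S_n) = n*Var(X_1) = 13*2 = 26

26


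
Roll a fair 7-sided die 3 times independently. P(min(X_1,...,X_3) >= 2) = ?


P(min >= 2) = P(all X_i >= 2) = (P(X_1 >= 2))^3
= (6/7)^3 = 216/343

216/343


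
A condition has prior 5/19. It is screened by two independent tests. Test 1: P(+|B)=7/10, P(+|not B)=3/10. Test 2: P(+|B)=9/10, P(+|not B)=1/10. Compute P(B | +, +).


After test 1: P(+) = 7/10*5/19 + 3/10*14/19 = 77/190
P(B|+) = (7/38)/(77/190) = 5/11
After test 2 (use post1 as new prior): P(+) = 9/10*5/11 + 1/10*6/11 = 51/110
P(B|+,+) = (9/22)/(51/110) = 15/17

15/17


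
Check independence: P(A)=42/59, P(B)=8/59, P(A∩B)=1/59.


P(A)*P(B) = 42/59*8/59 = 336/3481
P(A∩B) = 1/59 != 336/3481, so not independent

No, A and B are not independent


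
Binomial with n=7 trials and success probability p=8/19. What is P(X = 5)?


P(X=5) = C(7,5) * p^5 * (1-p)^2
= 21 * 32768/2476099 * 121/361
= 83263488/893871739

83263488/893871739


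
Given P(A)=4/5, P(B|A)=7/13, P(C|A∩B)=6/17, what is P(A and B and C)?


P(A∩B∩C) = P(A) * P(B|A) * P(C|A∩B)
= 4/5 * 7/13 * 6/17
= 28/65 * 6/17 = 168/1105

168/1105


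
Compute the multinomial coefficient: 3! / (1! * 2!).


3! = 6
Denominator: 1!=1 * 2!=2
Coefficient = 6 / 2 = 3

3


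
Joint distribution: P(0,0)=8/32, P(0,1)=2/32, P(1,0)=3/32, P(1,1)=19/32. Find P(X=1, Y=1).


Read from table: P(X=1, Y=1) = 19/32

19/32


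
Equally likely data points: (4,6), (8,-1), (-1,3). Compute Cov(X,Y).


E[X]=11/3, E[Y]=8/3, E[XY]=13/3
Cov(X,Y) = E[XY] - E[X]E[Y] = 13/3 - 11/3*8/3 = -49/9

-49/9


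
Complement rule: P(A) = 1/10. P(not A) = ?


P(A') = 1 - P(A) = 1 - 1/10 = 9/10

9/10


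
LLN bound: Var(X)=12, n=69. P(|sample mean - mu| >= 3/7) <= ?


Var(Xbar) = Var(X)/n = 12/69
Chebyshev: P(|Xbar-mu| >= 3/7) <= Var(Xbar)/(3/7)^2 = (4/23)/(9/49) = 196/207

196/207


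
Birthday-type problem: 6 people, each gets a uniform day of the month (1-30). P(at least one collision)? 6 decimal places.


P(all different) = prod((30-i)/30 for i=0..5) = 0.586444
P(at least one match) = 1 - 0.586444 = 0.413556

0.413556


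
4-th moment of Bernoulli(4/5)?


For Bernoulli: X in {0,1}
E[X^4] = 0^4*(1-4/5) + 1^4*4/5 = 4/5

4/5


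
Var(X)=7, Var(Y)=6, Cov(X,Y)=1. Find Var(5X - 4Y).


Var(5X - 4Y) = 5^2*Var(X) + (-4)^2*Var(Y) + 2*5*(-4)*Cov(X,Y)
= 25*7 + 16*6 - 40*1
= 175 + 96 - 40 = 231

231


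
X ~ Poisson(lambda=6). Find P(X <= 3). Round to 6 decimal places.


P(X<=3) = e^(-6)*6^0/0! + e^(-6)*6^1/1! + e^(-6)*6^2/2! + e^(-6)*6^3/3!
≈ 0.0024787522 + 0.0148725131 + 0.0446175392 + 0.0892350784
= 0.1512038829
≈ 0.151204

0.151204


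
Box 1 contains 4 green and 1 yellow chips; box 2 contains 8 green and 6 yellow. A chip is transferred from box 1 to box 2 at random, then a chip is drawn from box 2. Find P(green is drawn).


P(transfer green) = 4/5; P(transfer yellow) = 1/5
If green transferred: Urn II has 9 green of 15, so P(green|green moved) = 3/5
If yellow transferred: Urn II has 8 green of 15, so P(green|yellow moved) = 8/15
By total probability: P(green) = 4/5*3/5 + 1/5*8/15 = 44/75

44/75


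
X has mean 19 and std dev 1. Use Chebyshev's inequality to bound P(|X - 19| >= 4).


k = 4/1 = 4
Chebyshev: P(|X-mu| >= k*sigma) <= 1/k^2 = 1/4^2 = 1/16

1/16


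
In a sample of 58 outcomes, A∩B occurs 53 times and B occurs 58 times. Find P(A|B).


P(A|B) = P(A∩B)/P(B) = (53/58)/(58/58) = 53/58

53/58


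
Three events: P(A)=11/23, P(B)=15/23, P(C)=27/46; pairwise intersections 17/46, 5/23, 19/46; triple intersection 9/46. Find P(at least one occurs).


P(A∪B∪C) = P(A)+P(B)+P(C) - P(AB)-P(AC)-P(BC) + P(ABC)
= 11/23+15/23+27/46 - 17/46-5/23-19/46 + 9/46
= 21/23

21/23


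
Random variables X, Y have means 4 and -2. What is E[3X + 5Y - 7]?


E[3X + 5Y - 7] = 3*E[X] + 5*E[Y] - 7
= (3)*(4) + (5)*(-2) + (-7)
= 12 - 10 - 7 = -5

-5


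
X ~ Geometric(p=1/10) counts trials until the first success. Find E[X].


For geometric (trials until first success), E[X] = 1/p = 1/(1/10) = 10

10


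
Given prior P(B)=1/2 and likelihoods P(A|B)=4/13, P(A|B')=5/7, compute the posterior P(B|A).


P(A) = P(A|B)P(B) + P(A|B')P(B') = 4/13*1/2 + 5/7*1/2 = 93/182
P(B|A) = P(A|B)P(B)/P(A) = (2/13)/(93/182) = 28/93

28/93


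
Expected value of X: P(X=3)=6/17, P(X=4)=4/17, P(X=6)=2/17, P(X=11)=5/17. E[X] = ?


E[X] = sum(x * P(x))
= 3*6/17 + 4*4/17 + 6*2/17 + 11*5/17
= 101/17

101/17


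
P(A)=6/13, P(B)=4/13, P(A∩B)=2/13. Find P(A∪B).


P(A∪B) = P(A) + P(B) - P(A∩B)
= 6/13 + 4/13 - 2/13 = 8/13

8/13


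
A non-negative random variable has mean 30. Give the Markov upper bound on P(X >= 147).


Markov: P(X >= a) <= E[X]/a
P(X >= 147) <= 30/147 = 10/49

10/49


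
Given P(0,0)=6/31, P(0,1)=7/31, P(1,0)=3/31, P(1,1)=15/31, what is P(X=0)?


P(X=0) = P(0,0)+P(0,1) = 6/31 + 7/31 = 13/31

13/31


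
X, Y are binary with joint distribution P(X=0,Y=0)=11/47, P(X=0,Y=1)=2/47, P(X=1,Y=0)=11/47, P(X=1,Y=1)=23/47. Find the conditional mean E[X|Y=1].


P(Y=1) = 25/47
E[X|Y=1] = (0*2 + 1*23)/25 = 23/25

23/25


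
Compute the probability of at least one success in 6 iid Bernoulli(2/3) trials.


P(at least one) = 1 - P(none)
P(none) = (1 - 2/3)^6 = (1/3)^6 = 1/729
P(at least one) = 1 - 1/729 = 728/729

728/729


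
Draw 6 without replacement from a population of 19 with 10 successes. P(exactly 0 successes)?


P(X=0) = C(10,0)*C(9,6) / C(19,6)
= 1*84 / 27132
= 84/27132 = 1/323

1/323


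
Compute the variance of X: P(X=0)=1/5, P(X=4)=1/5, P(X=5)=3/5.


E[X] = 19/5, E[X^2] = 91/5
Var(X) = E[X^2] - (E[X])^2 = 91/5 - (19/5)^2 = 94/25

94/25


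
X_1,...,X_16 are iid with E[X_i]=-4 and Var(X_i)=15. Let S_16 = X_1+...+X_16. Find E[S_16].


E[S_n] = n*E[X_1] = 16*-4 = -64

-64


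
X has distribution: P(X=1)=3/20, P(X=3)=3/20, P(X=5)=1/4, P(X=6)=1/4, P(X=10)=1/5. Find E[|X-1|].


E[|X-1|] = sum(g(x)*P(x))
= 0*3/20 + 2*3/20 + 4*1/4 + 5*1/4 + 9*1/5
= 87/20

87/20


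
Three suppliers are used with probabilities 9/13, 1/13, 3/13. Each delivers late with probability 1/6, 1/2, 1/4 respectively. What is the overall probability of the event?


P(A) = P(A|B1)P(B1) + P(A|B2)P(B2) + P(A|B3)P(B3)
= 1/6*9/13 + 1/2*1/13 + 1/4*3/13
= 3/26 + 1/26 + 3/52 = 11/52

11/52


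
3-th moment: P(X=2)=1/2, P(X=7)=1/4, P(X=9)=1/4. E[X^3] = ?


E[X^3] = sum(x^3 * P(x))
= 8*1/2 + 343*1/4 + 729*1/4
= 272

272


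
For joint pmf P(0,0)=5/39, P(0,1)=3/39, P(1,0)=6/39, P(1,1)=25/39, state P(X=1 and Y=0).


Read from table: P(X=1, Y=0) = 6/39 = 2/13

2/13


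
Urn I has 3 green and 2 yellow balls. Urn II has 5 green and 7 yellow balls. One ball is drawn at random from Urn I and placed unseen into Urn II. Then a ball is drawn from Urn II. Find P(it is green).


P(transfer green) = 3/5; P(transfer yellow) = 2/5
If green transferred: Urn II has 6 green of 13, so P(green|green moved) = 6/13
If yellow transferred: Urn II has 5 green of 13, so P(green|yellow moved) = 5/13
By total probability: P(green) = 3/5*6/13 + 2/5*5/13 = 28/65

28/65


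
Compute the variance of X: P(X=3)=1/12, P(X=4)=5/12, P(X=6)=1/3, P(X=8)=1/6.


E[X] = 21/4, E[X^2] = 361/12
Var(X) = E[X^2] - (E[X])^2 = 361/12 - (21/4)^2 = 121/48

121/48


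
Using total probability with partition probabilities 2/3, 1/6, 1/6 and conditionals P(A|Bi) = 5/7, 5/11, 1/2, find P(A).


P(A) = P(A|B1)P(B1) + P(A|B2)P(B2) + P(A|B3)P(B3)
= 5/7*2/3 + 5/11*1/6 + 1/2*1/6
= 10/21 + 5/66 + 1/12 = 587/924

587/924


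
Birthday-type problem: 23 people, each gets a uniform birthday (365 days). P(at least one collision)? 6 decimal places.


P(all different) = prod((365-i)/365 for i=0..22) = 0.492703
P(at least one match) = 1 - 0.492703 = 0.507297

0.507297


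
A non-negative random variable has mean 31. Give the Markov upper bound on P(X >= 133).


Markov: P(X >= a) <= E[X]/a
P(X >= 133) <= 31/133

31/133


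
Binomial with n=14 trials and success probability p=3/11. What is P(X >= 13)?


P(X>=13) = P(X=13) + P(X=14)
= 178564176/379749833583241 + 4782969/379749833583241
= 183347145/379749833583241

183347145/379749833583241


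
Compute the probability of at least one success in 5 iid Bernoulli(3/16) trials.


P(at least one) = 1 - P(none)
P(none) = (1 - 3/16)^5 = (13/16)^5 = 371293/1048576
P(at least one) = 1 - 371293/1048576 = 677283/1048576

677283/1048576


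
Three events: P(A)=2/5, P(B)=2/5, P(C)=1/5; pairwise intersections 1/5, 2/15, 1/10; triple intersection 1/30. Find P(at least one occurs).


P(A∪B∪C) = P(A)+P(B)+P(C) - P(AB)-P(AC)-P(BC) + P(ABC)
= 2/5+2/5+1/5 - 1/5-2/15-1/10 + 1/30
= 3/5

3/5


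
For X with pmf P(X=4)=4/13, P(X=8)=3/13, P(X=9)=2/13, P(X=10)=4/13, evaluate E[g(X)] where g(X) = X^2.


E[X^2] = sum(g(x)*P(x))
= 16*4/13 + 64*3/13 + 81*2/13 + 100*4/13
= 818/13

818/13


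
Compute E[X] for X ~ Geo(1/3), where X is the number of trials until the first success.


For geometric (trials until first success), E[X] = 1/p = 1/(1/3) = 3

3


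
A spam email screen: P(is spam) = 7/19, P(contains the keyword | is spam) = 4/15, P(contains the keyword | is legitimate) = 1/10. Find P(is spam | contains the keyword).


P(A) = P(A|B)P(B) + P(A|B')P(B') = 4/15*7/19 + 1/10*12/19 = 46/285
P(B|A) = P(A|B)P(B)/P(A) = (28/285)/(46/285) = 14/23

14/23


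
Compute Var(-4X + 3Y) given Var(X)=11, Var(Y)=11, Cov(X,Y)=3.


Var(-4X + 3Y) = (-4)^2*Var(X) + 3^2*Var(Y) + 2*(-4)*3*Cov(X,Y)
= 16*11 + 9*11 - 24*3
= 176 + 99 - 72 = 203

203


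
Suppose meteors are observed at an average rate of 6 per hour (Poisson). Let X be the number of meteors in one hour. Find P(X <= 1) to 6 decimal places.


P(X<=1) = e^(-6)*6^0/0! + e^(-6)*6^1/1!
≈ 0.0024787522 + 0.0148725131
= 0.0173512653
≈ 0.017351

0.017351


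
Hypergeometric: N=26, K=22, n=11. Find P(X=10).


P(X=10) = C(22,10)*C(4,1) / C(26,11)
= 646646*4 / 7726160
= 2586584/7726160 = 77/230

77/230


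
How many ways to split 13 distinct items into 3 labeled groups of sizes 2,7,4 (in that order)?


13! = 6227020800
Denominator: 2!=2 * 7!=5040 * 4!=24
Coefficient = 6227020800 / 241920 = 25740

25740


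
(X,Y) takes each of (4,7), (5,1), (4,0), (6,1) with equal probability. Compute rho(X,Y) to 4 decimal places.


Cov(X,Y) = -0.9375, Var(X) = 0.6875, Var(Y) = 7.6875
rho = Cov/(sqrt(VarX)*sqrt(VarY)) = -0.4078

-0.4078


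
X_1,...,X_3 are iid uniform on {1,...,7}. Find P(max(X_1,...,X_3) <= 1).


P(max <= 1) = P(all X_i <= 1) = (P(X_1 <= 1))^3
= (1/7)^3 = 1/343

1/343


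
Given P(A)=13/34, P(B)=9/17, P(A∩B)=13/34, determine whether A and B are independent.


P(A)*P(B) = 13/34*9/17 = 117/578
P(A∩B) = 13/34 != 117/578, so not independent

No, A and B are not independent


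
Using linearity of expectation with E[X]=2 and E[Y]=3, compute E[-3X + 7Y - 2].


E[-3X + 7Y - 2] = -3*E[X] + 7*E[Y] - 2
= (-3)*(2) + (7)*(3) + (-2)
= -6 + 21 - 2 = 13

13


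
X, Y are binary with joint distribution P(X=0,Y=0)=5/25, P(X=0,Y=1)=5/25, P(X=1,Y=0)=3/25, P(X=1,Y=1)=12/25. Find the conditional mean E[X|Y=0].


P(Y=0) = 8/25
E[X|Y=0] = (0*5 + 1*3)/8 = 3/8

3/8


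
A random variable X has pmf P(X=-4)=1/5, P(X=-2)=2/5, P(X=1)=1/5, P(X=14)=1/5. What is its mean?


E[X] = sum(x * P(x))
= -4*1/5 - 2*2/5 + 1*1/5 + 14*1/5
= 7/5

7/5


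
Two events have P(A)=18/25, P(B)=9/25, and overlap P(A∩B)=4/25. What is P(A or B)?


P(A∪B) = P(A) + P(B) - P(A∩B)
= 18/25 + 9/25 - 4/25 = 23/25

23/25


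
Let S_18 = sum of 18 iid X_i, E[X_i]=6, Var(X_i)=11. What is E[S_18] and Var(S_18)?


E[S_n] = n*mu = 18*6 = 108
Var(S_n) = n*sigma^2 = 18*11 = 198

E[S_18]=108, Var(S_18)=198


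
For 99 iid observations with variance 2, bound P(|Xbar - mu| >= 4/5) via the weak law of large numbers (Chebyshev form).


Var(Xbar) = Var(X)/n = 2/99
Chebyshev: P(|Xbar-mu| >= 4/5) <= Var(Xbar)/(4/5)^2 = (2/99)/(16/25) = 25/792

25/792


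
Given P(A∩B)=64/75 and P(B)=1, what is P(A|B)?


P(A|B) = P(A∩B)/P(B) = (64/75)/(75/75) = 64/75

64/75


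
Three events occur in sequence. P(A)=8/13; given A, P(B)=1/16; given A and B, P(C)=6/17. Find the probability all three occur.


P(A∩B∩C) = P(A) * P(B|A) * P(C|A∩B)
= 8/13 * 1/16 * 6/17
= 1/26 * 6/17 = 3/221

3/221


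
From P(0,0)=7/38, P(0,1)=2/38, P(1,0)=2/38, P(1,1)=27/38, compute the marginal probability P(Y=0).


P(Y=0) = P(0,0)+P(1,0) = 7/38 + 2/38 = 9/38

9/38


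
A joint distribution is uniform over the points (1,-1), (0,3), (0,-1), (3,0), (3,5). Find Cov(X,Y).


E[X]=7/5, E[Y]=6/5, E[XY]=14/5
Cov(X,Y) = E[XY] - E[X]E[Y] = 14/5 - 7/5*6/5 = 28/25

28/25


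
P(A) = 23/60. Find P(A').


P(A') = 1 - P(A) = 1 - 23/60 = 37/60

37/60


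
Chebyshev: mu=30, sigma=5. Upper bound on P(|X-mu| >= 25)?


k = 25/5 = 5
Chebyshev: P(|X-mu| >= k*sigma) <= 1/k^2 = 1/5^2 = 1/25

1/25


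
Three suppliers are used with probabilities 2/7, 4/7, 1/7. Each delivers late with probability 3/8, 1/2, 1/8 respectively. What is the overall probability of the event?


P(A) = P(A|B1)P(B1) + P(A|B2)P(B2) + P(A|B3)P(B3)
= 3/8*2/7 + 1/2*4/7 + 1/8*1/7
= 3/28 + 2/7 + 1/56 = 23/56

23/56


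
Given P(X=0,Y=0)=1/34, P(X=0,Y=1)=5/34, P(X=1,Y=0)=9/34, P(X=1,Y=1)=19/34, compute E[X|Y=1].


P(Y=1) = 24/34
E[X|Y=1] = (0*5 + 1*19)/24 = 19/24

19/24


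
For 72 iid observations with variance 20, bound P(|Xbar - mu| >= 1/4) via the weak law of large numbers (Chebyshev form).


Var(Xbar) = Var(X)/n = 20/72
Chebyshev: P(|Xbar-mu| >= 1/4) <= Var(Xbar)/(1/4)^2 = (5/18)/(1/16) = 40/9
Bound exceeds 1, so trivial bound: 1

1


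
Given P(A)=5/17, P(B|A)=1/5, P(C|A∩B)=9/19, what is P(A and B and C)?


P(A∩B∩C) = P(A) * P(B|A) * P(C|A∩B)
= 5/17 * 1/5 * 9/19
= 1/17 * 9/19 = 9/323

9/323


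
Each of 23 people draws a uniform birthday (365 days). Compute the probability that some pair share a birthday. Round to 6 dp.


P(all different) = prod((365-i)/365 for i=0..22) = 0.492703
P(at least one match) = 1 - 0.492703 = 0.507297

0.507297


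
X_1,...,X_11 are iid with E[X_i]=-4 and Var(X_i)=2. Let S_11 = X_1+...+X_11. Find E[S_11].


E[S_n] = n*E[X_1] = 11*-4 = -44

-44


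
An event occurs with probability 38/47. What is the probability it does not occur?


P(A') = 1 - P(A) = 1 - 38/47 = 9/47

9/47


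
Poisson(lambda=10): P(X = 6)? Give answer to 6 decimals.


P(X=6) = e^(-10) * 10^6 / 6!
≈ 0.00004539992976 * 1000000 / 720
≈ 0.063055

0.063055


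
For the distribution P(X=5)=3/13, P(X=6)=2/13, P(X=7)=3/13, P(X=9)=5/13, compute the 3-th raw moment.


E[X^3] = sum(x^3 * P(x))
= 125*3/13 + 216*2/13 + 343*3/13 + 729*5/13
= 5481/13

5481/13


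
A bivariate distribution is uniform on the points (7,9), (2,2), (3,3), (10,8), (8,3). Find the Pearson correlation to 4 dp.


Cov(X,Y) = 6.0000, Var(X) = 9.2000, Var(Y) = 8.4000
rho = Cov/(sqrt(VarX)*sqrt(VarY)) = 0.6825

0.6825


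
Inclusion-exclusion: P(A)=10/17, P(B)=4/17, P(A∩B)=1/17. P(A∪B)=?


P(A∪B) = P(A) + P(B) - P(A∩B)
= 10/17 + 4/17 - 1/17 = 13/17

13/17


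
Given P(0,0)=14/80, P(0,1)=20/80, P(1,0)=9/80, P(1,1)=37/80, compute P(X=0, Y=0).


Read from table: P(X=0, Y=0) = 14/80 = 7/40

7/40


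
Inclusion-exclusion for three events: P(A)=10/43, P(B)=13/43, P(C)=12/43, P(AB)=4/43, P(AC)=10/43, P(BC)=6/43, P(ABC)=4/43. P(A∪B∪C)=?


P(A∪B∪C) = P(A)+P(B)+P(C) - P(AB)-P(AC)-P(BC) + P(ABC)
= 10/43+13/43+12/43 - 4/43-10/43-6/43 + 4/43
= 19/43

19/43


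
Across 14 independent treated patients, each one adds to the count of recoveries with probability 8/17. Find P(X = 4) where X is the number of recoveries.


P(X=4) = C(14,4) * p^4 * (1-p)^10
= 1001 * 4096/83521 * 3486784401/2015993900449
= 14296150775402496/168377826559400929

14296150775402496/168377826559400929


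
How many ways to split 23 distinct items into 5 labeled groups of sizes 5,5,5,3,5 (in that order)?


23! = 25852016738884976640000
Denominator: 5!=120 * 5!=120 * 5!=120 * 3!=6 * 5!=120
Coefficient = 25852016738884976640000 / 1244160000 = 20778691437504

20778691437504


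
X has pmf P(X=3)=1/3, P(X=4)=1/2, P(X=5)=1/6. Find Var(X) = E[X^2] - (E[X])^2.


E[X] = 23/6, E[X^2] = 91/6
Var(X) = E[X^2] - (E[X])^2 = 91/6 - (23/6)^2 = 17/36

17/36


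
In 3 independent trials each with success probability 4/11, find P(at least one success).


P(at least one) = 1 - P(none)
P(none) = (1 - 4/11)^3 = (7/11)^3 = 343/1331
P(at least one) = 1 - 343/1331 = 988/1331

988/1331


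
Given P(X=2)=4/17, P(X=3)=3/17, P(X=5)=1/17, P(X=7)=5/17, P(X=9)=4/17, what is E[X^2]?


E[X^2] = sum(g(x)*P(x))
= 4*4/17 + 9*3/17 + 25*1/17 + 49*5/17 + 81*4/17
= 637/17

637/17


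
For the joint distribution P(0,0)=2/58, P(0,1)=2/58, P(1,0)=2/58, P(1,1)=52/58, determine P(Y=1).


P(Y=1) = P(0,1)+P(1,1) = 2/58 + 52/58 = 54/58 = 27/29

27/29


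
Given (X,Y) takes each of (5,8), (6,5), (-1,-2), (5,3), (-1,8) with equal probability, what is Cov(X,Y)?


E[X]=14/5, E[Y]=22/5, E[XY]=79/5
Cov(X,Y) = E[XY] - E[X]E[Y] = 79/5 - 14/5*22/5 = 87/25

87/25


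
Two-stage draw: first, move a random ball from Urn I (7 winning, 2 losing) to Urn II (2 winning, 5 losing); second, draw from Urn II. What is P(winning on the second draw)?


P(transfer winning) = 7/9; P(transfer losing) = 2/9
If winning transferred: Urn II has 3 winning of 8, so P(winning|winning moved) = 3/8
If losing transferred: Urn II has 2 winning of 8, so P(winning|losing moved) = 1/4
By total probability: P(winning) = 7/9*3/8 + 2/9*1/4 = 25/72

25/72


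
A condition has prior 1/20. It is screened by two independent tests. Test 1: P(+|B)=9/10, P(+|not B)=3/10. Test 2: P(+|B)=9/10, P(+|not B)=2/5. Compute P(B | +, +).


After test 1: P(+) = 9/10*1/20 + 3/10*19/20 = 33/100
P(B|+) = (9/200)/(33/100) = 3/22
After test 2 (use post1 as new prior): P(+) = 9/10*3/22 + 2/5*19/22 = 103/220
P(B|+,+) = (27/220)/(103/220) = 27/103

27/103


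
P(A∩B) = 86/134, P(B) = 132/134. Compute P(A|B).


P(A|B) = P(A∩B)/P(B) = (86/134)/(132/134) = 86/132 = 43/66

43/66


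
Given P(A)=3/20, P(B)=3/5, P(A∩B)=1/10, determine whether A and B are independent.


P(A)*P(B) = 3/20*3/5 = 9/100
P(A∩B) = 1/10 != 9/100, so not independent

No, A and B are not independent


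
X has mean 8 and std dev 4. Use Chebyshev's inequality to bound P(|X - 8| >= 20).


k = 20/4 = 5
Chebyshev: P(|X-mu| >= k*sigma) <= 1/k^2 = 1/5^2 = 1/25

1/25


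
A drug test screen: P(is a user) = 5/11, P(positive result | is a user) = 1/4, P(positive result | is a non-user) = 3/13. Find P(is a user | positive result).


P(A) = P(A|B)P(B) + P(A|B')P(B') = 1/4*5/11 + 3/13*6/11 = 137/572
P(B|A) = P(A|B)P(B)/P(A) = (5/44)/(137/572) = 65/137

65/137


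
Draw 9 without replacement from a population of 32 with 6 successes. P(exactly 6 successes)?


P(X=6) = C(6,6)*C(26,3) / C(32,9)
= 1*2600 / 28048800
= 2600/28048800 = 1/10788

1/10788


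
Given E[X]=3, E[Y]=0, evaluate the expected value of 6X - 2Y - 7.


E[6X - 2Y - 7] = 6*E[X] - 2*E[Y] - 7
= (6)*(3) + (-2)*(0) + (-7)
= 18 + 0 - 7 = 11

11


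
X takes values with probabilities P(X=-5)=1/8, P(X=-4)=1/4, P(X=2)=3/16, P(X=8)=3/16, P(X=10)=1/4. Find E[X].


E[X] = sum(x * P(x))
= -5*1/8 - 4*1/4 + 2*3/16 + 8*3/16 + 10*1/4
= 11/4

11/4


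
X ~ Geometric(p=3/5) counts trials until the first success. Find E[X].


For geometric (trials until first success), E[X] = 1/p = 1/(3/5) = 5/3

5/3


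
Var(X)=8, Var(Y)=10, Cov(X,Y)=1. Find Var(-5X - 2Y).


Var(-5X - 2Y) = (-5)^2*Var(X) + (-2)^2*Var(Y) + 2*(-5)*(-2)*Cov(X,Y)
= 25*8 + 4*10 + 20*1
= 200 + 40 + 20 = 260

260


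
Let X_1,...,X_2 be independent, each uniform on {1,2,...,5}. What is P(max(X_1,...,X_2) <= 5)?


P(max <= 5) = P(all X_i <= 5) = (P(X_1 <= 5))^2
= (5/5)^2 = 1^2 = 1

1


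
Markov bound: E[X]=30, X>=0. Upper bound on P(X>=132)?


Markov: P(X >= a) <= E[X]/a
P(X >= 132) <= 30/132 = 5/22

5/22


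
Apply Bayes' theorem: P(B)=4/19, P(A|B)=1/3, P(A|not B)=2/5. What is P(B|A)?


P(A) = P(A|B)P(B) + P(A|B')P(B') = 1/3*4/19 + 2/5*15/19 = 22/57
P(B|A) = P(A|B)P(B)/P(A) = (4/57)/(22/57) = 2/11

2/11


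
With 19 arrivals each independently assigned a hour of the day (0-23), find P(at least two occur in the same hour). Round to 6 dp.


P(all different) = prod((24-i)/24 for i=0..18) = 0.000031
P(at least one match) = 1 - 0.000031 = 0.999969

0.999969


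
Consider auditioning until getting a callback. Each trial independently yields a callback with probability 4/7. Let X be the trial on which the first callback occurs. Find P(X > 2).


P(X > 2) = P(first 2 trials all fail) = (1-p)^2 = (3/7)^2 = 9/49

9/49


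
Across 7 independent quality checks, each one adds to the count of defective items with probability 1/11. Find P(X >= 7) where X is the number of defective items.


P(X>=7) = P(X=7)
= 1/19487171
= 1/19487171

1/19487171


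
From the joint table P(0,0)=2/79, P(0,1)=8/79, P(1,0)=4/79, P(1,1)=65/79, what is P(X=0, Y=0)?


Read from table: P(X=0, Y=0) = 2/79

2/79


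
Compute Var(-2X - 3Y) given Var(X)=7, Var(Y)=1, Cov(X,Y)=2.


Var(-2X - 3Y) = (-2)^2*Var(X) + (-3)^2*Var(Y) + 2*(-2)*(-3)*Cov(X,Y)
= 4*7 + 9*1 + 12*2
= 28 + 9 + 24 = 61

61


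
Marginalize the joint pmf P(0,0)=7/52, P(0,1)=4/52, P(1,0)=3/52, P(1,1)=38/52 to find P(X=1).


P(X=1) = P(1,0)+P(1,1) = 3/52 + 38/52 = 41/52

41/52


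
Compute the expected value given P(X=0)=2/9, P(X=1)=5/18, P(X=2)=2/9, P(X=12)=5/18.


E[X] = sum(x * P(x))
= 0*2/9 + 1*5/18 + 2*2/9 + 12*5/18
= 73/18

73/18


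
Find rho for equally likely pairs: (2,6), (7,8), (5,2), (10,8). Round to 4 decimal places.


Cov(X,Y) = 3.5000, Var(X) = 8.5000, Var(Y) = 6.0000
rho = Cov/(sqrt(VarX)*sqrt(VarY)) = 0.4901

0.4901


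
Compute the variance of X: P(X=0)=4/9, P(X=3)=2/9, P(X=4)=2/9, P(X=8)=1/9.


E[X] = 22/9, E[X^2] = 38/3
Var(X) = E[X^2] - (E[X])^2 = 38/3 - (22/9)^2 = 542/81

542/81


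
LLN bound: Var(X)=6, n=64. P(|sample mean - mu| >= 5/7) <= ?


Var(Xbar) = Var(X)/n = 6/64
Chebyshev: P(|Xbar-mu| >= 5/7) <= Var(Xbar)/(5/7)^2 = (3/32)/(25/49) = 147/800

147/800


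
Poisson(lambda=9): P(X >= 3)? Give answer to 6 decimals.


P(X>=3) = 1 - P(X<=2) = 1 - (e^(-9)*9^0/0! + e^(-9)*9^1/1! + e^(-9)*9^2/2!)
≈ 1 - (0.0001234098 + 0.0011106882 + 0.0049980971)
= 1 - 0.0062321951 = 0.9937678049
≈ 0.993768

0.993768


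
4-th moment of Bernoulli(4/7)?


For Bernoulli: X in {0,1}
E[X^4] = 0^4*(1-4/7) + 1^4*4/7 = 4/7

4/7


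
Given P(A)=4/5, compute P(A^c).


P(A') = 1 - P(A) = 1 - 4/5 = 1/5

1/5


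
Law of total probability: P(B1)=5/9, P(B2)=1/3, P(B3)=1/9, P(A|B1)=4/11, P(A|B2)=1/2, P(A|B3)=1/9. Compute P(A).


P(A) = P(A|B1)P(B1) + P(A|B2)P(B2) + P(A|B3)P(B3)
= 4/11*5/9 + 1/2*1/3 + 1/9*1/9
= 20/99 + 1/6 + 1/81 = 679/1782

679/1782


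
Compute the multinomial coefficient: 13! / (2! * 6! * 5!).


13! = 6227020800
Denominator: 2!=2 * 6!=720 * 5!=120
Coefficient = 6227020800 / 172800 = 36036

36036


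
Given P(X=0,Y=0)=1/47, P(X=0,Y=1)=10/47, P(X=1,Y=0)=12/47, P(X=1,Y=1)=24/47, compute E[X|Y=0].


P(Y=0) = 13/47
E[X|Y=0] = (0*1 + 1*12)/13 = 12/13

12/13


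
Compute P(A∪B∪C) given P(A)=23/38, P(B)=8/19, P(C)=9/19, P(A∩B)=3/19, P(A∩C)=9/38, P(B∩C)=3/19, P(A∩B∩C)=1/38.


P(A∪B∪C) = P(A)+P(B)+P(C) - P(AB)-P(AC)-P(BC) + P(ABC)
= 23/38+8/19+9/19 - 3/19-9/38-3/19 + 1/38
= 37/38

37/38


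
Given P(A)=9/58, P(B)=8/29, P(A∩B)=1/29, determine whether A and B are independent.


P(A)*P(B) = 9/58*8/29 = 36/841
P(A∩B) = 1/29 != 36/841, so not independent

No, A and B are not independent


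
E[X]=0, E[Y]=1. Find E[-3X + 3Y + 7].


E[-3X + 3Y + 7] = -3*E[X] + 3*E[Y] + 7
= (-3)*(0) + (3)*(1) + (7)
= 0 + 3 + 7 = 10

10


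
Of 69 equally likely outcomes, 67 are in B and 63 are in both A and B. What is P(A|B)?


P(A|B) = P(A∩B)/P(B) = (63/69)/(67/69) = 63/67

63/67


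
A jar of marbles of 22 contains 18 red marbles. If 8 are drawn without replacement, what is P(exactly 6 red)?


P(X=6) = C(18,6)*C(4,2) / C(22,8)
= 18564*6 / 319770
= 111384/319770 = 364/1045

364/1045


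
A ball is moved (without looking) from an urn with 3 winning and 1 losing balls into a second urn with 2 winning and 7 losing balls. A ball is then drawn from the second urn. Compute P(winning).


P(transfer winning) = 3/4; P(transfer losing) = 1/4
If winning transferred: Urn II has 3 winning of 10, so P(winning|winning moved) = 3/10
If losing transferred: Urn II has 2 winning of 10, so P(winning|losing moved) = 1/5
By total probability: P(winning) = 3/4*3/10 + 1/4*1/5 = 11/40

11/40


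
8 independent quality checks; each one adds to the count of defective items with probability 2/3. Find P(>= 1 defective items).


P(at least one) = 1 - P(none)
P(none) = (1 - 2/3)^8 = (1/3)^8 = 1/6561
P(at least one) = 1 - 1/6561 = 6560/6561

6560/6561


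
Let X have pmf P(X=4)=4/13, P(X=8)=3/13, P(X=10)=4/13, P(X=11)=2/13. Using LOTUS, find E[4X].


E[4X] = sum(g(x)*P(x))
= 16*4/13 + 32*3/13 + 40*4/13 + 44*2/13
= 408/13

408/13


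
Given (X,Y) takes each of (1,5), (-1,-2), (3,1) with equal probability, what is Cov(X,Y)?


E[X]=1, E[Y]=4/3, E[XY]=10/3
Cov(X,Y) = E[XY] - E[X]E[Y] = 10/3 - 1*4/3 = 2

2


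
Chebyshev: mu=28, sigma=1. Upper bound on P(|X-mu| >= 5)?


k = 5/1 = 5
Chebyshev: P(|X-mu| >= k*sigma) <= 1/k^2 = 1/5^2 = 1/25

1/25


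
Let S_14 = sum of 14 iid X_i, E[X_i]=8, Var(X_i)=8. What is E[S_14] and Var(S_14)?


E[S_n] = n*mu = 14*8 = 112
Var(S_n) = n*sigma^2 = 14*8 = 112

E[S_14]=112, Var(S_14)=112


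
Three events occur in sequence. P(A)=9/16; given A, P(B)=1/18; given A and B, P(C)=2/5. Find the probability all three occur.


P(A∩B∩C) = P(A) * P(B|A) * P(C|A∩B)
= 9/16 * 1/18 * 2/5
= 1/32 * 2/5 = 1/80

1/80


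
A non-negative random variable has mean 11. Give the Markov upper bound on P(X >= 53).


Markov: P(X >= a) <= E[X]/a
P(X >= 53) <= 11/53

11/53


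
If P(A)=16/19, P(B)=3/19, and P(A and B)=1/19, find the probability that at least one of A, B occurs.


P(A∪B) = P(A) + P(B) - P(A∩B)
= 16/19 + 3/19 - 1/19 = 18/19

18/19


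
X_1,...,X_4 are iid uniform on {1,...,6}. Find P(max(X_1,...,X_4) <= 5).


P(max <= 5) = P(all X_i <= 5) = (P(X_1 <= 5))^4
= (5/6)^4 = 625/1296

625/1296


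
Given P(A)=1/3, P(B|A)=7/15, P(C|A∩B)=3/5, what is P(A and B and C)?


P(A∩B∩C) = P(A) * P(B|A) * P(C|A∩B)
= 1/3 * 7/15 * 3/5
= 7/45 * 3/5 = 7/75

7/75


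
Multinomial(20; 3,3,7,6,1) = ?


20! = 2432902008176640000
Denominator: 3!=6 * 3!=6 * 7!=5040 * 6!=720 * 1!=1
Coefficient = 2432902008176640000 / 130636800 = 18623404800

18623404800


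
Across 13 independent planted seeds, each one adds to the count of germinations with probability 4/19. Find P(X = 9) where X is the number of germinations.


P(X=9) = C(13,9) * p^9 * (1-p)^4
= 715 * 262144/322687697779 * 50625/130321
= 9488793600000/42052983462257059

9488793600000/42052983462257059


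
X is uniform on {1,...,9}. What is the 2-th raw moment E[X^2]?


E[X^2] = (1/9) * sum(x^2 for x=1..9)
= 285/9 = 95/3

95/3


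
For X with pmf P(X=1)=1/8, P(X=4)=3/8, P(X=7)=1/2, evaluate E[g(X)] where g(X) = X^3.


E[X^3] = sum(g(x)*P(x))
= 1*1/8 + 64*3/8 + 343*1/2
= 1565/8

1565/8


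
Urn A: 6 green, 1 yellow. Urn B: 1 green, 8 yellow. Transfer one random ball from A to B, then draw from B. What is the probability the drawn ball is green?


P(transfer green) = 6/7; P(transfer yellow) = 1/7
If green transferred: Urn II has 2 green of 10, so P(green|green moved) = 1/5
If yellow transferred: Urn II has 1 green of 10, so P(green|yellow moved) = 1/10
By total probability: P(green) = 6/7*1/5 + 1/7*1/10 = 13/70

13/70


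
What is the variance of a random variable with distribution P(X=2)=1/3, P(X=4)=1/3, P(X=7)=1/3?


E[X] = 13/3, E[X^2] = 23
Var(X) = E[X^2] - (E[X])^2 = 23 - (13/3)^2 = 38/9

38/9


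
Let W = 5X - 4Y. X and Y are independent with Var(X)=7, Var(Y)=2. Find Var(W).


Independence => Cov(X,Y)=0
Var(5X - 4Y) = 5^2*Var(X) + (-4)^2*Var(Y)
= 25*7 + 16*2 = 207

207


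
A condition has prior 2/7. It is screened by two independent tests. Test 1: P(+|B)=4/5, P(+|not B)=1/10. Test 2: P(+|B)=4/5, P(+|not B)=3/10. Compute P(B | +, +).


After test 1: P(+) = 4/5*2/7 + 1/10*5/7 = 3/10
P(B|+) = (8/35)/(3/10) = 16/21
After test 2 (use post1 as new prior): P(+) = 4/5*16/21 + 3/10*5/21 = 143/210
P(B|+,+) = (64/105)/(143/210) = 128/143

128/143


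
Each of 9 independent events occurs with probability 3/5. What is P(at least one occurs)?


P(at least one) = 1 - P(none)
P(none) = (1 - 3/5)^9 = (2/5)^9 = 512/1953125
P(at least one) = 1 - 512/1953125 = 1952613/1953125

1952613/1953125


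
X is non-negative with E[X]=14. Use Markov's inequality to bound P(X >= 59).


Markov: P(X >= a) <= E[X]/a
P(X >= 59) <= 14/59

14/59


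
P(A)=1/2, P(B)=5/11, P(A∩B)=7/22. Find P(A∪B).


P(A∪B) = P(A) + P(B) - P(A∩B)
= 1/2 + 5/11 - 7/22 = 7/11

7/11


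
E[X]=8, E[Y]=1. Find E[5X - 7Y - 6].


E[5X - 7Y - 6] = 5*E[X] - 7*E[Y] - 6
= (5)*(8) + (-7)*(1) + (-6)
= 40 - 7 - 6 = 27

27


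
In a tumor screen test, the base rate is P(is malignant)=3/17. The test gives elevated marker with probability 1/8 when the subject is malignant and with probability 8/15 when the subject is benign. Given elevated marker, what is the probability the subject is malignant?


P(A) = P(A|B)P(B) + P(A|B')P(B') = 1/8*3/17 + 8/15*14/17 = 941/2040
P(B|A) = P(A|B)P(B)/P(A) = (3/136)/(941/2040) = 45/941

45/941


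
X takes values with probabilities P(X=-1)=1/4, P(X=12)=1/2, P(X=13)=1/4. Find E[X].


E[X] = sum(x * P(x))
= -1*1/4 + 12*1/2 + 13*1/4
= 9

9


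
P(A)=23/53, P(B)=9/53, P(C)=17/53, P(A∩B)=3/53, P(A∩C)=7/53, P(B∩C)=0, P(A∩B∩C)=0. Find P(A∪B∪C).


P(A∪B∪C) = P(A)+P(B)+P(C) - P(AB)-P(AC)-P(BC) + P(ABC)
= 23/53+9/53+17/53 - 3/53-7/53-0 + 0
= 39/53

39/53


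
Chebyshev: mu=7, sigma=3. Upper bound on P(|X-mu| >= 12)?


k = 12/3 = 4
Chebyshev: P(|X-mu| >= k*sigma) <= 1/k^2 = 1/4^2 = 1/16

1/16


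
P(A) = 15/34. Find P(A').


P(A') = 1 - P(A) = 1 - 15/34 = 19/34

19/34


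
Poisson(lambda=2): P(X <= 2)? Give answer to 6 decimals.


P(X<=2) = e^(-2)*2^0/0! + e^(-2)*2^1/1! + e^(-2)*2^2/2!
≈ 0.1353352832 + 0.2706705665 + 0.2706705665
= 0.6766764162
≈ 0.676676

0.676676


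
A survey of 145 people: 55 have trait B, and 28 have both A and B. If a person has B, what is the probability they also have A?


P(A|B) = P(A∩B)/P(B) = (28/145)/(55/145) = 28/55

28/55


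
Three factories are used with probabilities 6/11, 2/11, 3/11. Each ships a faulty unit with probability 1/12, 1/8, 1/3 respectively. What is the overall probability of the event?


P(A) = P(A|B1)P(B1) + P(A|B2)P(B2) + P(A|B3)P(B3)
= 1/12*6/11 + 1/8*2/11 + 1/3*3/11
= 1/22 + 1/44 + 1/11 = 7/44

7/44


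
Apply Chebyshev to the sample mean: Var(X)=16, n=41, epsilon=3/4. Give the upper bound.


Var(Xbar) = Var(X)/n = 16/41
Chebyshev: P(|Xbar-mu| >= 3/4) <= Var(Xbar)/(3/4)^2 = (16/41)/(9/16) = 256/369

256/369


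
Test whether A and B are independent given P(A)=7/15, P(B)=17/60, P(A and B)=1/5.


P(A)*P(B) = 7/15*17/60 = 119/900
P(A∩B) = 1/5 != 119/900, so not independent

No, A and B are not independent


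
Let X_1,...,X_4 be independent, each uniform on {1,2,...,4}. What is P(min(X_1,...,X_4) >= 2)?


P(min >= 2) = P(all X_i >= 2) = (P(X_1 >= 2))^4
= (3/4)^4 = 81/256

81/256


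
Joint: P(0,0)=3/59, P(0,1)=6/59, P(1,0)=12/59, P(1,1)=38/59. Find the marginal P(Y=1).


P(Y=1) = P(0,1)+P(1,1) = 6/59 + 38/59 = 44/59

44/59


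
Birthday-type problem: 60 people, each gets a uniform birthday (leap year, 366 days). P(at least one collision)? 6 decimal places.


P(all different) = prod((366-i)/366 for i=0..59) = 0.005966
P(at least one match) = 1 - 0.005966 = 0.994034

0.994034


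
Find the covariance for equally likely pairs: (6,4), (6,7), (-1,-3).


E[X]=11/3, E[Y]=8/3, E[XY]=23
Cov(X,Y) = E[XY] - E[X]E[Y] = 23 - 11/3*8/3 = 119/9

119/9


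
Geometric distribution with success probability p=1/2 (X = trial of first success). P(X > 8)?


P(X > 8) = P(first 8 trials all fail) = (1-p)^8 = (1/2)^8 = 1/256

1/256


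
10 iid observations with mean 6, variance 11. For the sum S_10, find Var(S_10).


By independence, Var(S_n) = n*Var(X_1) = 10*11 = 110

110
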